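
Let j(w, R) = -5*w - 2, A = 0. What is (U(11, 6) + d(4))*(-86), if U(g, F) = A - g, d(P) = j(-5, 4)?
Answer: -1032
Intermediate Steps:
j(w, R) = -2 - 5*w
d(P) = 23 (d(P) = -2 - 5*(-5) = -2 + 25 = 23)
U(g, F) = -g (U(g, F) = 0 - g = -g)
(U(11, 6) + d(4))*(-86) = (-1*11 + 23)*(-86) = (-11 + 23)*(-86) = 12*(-86) = -1032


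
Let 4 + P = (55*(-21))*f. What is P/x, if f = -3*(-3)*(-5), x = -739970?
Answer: -51971/739970 ≈ -0.070234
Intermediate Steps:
f = -45 (f = 9*(-5) = -45)
P = 51971 (P = -4 + (55*(-21))*(-45) = -4 - 1155*(-45) = -4 + 51975 = 51971)
P/x = 51971/(-739970) = 51971*(-1/739970) = -51971/739970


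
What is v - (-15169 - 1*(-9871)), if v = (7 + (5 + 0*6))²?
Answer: 5442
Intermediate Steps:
v = 144 (v = (7 + (5 + 0))² = (7 + 5)² = 12² = 144)
v - (-15169 - 1*(-9871)) = 144 - (-15169 - 1*(-9871)) = 144 - (-15169 + 9871) = 144 - 1*(-5298) = 144 + 5298 = 5442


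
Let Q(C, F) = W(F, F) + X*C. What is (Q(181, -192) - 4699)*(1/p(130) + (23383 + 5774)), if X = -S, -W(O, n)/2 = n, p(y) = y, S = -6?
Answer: -12239237119/130 ≈ -9.4148e+7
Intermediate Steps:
W(O, n) = -2*n
X = 6 (X = -1*(-6) = 6)
Q(C, F) = -2*F + 6*C
(Q(181, -192) - 4699)*(1/p(130) + (23383 + 5774)) = ((-2*(-192) + 6*181) - 4699)*(1/130 + (23383 + 5774)) = ((384 + 1086) - 4699)*(1/130 + 29157) = (1470 - 4699)*(3790411/130) = -3229*3790411/130 = -12239237119/130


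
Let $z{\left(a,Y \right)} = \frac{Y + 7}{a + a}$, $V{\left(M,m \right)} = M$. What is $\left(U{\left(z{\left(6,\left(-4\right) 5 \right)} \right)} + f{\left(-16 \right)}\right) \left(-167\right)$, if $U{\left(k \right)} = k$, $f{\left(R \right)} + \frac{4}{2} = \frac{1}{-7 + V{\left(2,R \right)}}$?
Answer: $\frac{32899}{60} \approx 548.32$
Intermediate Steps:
$z{\left(a,Y \right)} = \frac{7 + Y}{2 a}$
$f{\left(R \right)} = - \frac{11}{5}$ ($f{\left(R \right)} = -2 + \frac{1}{-7 + 2} = -2 + \frac{1}{-5} = -2 - \frac{1}{5} = - \frac{11}{5}$)
$\left(U{\left(z{\left(6,\left(-4\right) 5 \right)} \right)} + f{\left(-16 \right)}\right) \left(-167\right) = \left(\frac{7 - 20}{2 \cdot 6} - \frac{11}{5}\right) \left(-167\right) = \left(\frac{1}{2} \cdot \frac{1}{6} \left(7 - 20\right) - \frac{11}{5}\right) \left(-167\right) = \left(\frac{1}{2} \cdot \frac{1}{6} \left(-13\right) - \frac{11}{5}\right) \left(-167\right) = \left(- \frac{13}{12} - \frac{11}{5}\right) \left(-167\right) = \left(- \frac{197}{60}\right) \left(-167\right) = \frac{32899}{60}$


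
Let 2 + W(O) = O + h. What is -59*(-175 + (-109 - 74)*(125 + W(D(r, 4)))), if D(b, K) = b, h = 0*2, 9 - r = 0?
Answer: 1435529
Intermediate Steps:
r = 9 (r = 9 - 1*0 = 9 + 0 = 9)
h = 0
W(O) = -2 + O (W(O) = -2 + (O + 0) = -2 + O)
-59*(-175 + (-109 - 74)*(125 + W(D(r, 4)))) = -59*(-175 + (-109 - 74)*(125 + (-2 + 9))) = -59*(-175 - 183*(125 + 7)) = -59*(-175 - 183*132) = -59*(-175 - 24156) = -59*(-24331) = 1435529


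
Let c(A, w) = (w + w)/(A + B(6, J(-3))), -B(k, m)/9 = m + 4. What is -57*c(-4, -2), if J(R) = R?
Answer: -228/13 ≈ -17.538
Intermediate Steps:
B(k, m) = -36 - 9*m (B(k, m) = -9*(m + 4) = -9*(4 + m) = -36 - 9*m)
c(A, w) = 2*w/(-9 + A) (c(A, w) = (w + w)/(A + (-36 - 9*(-3))) = (2*w)/(A + (-36 + 27)) = (2*w)/(A - 9) = (2*w)/(-9 + A) = 2*w/(-9 + A))
-57*c(-4, -2) = -114*(-2)/(-9 - 4) = -114*(-2)/(-13) = -114*(-2)*(-1)/13 = -57*4/13 = -228/13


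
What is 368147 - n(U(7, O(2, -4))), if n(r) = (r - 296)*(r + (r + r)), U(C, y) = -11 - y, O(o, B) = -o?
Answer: 359912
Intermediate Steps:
n(r) = 3*r*(-296 + r) (n(r) = (-296 + r)*(r + 2*r) = (-296 + r)*(3*r) = 3*r*(-296 + r))
368147 - n(U(7, O(2, -4))) = 368147 - 3*(-11 - (-1)*2)*(-296 + (-11 - (-1)*2)) = 368147 - 3*(-11 - 1*(-2))*(-296 + (-11 - 1*(-2))) = 368147 - 3*(-11 + 2)*(-296 + (-11 + 2)) = 368147 - 3*(-9)*(-296 - 9) = 368147 - 3*(-9)*(-305) = 368147 - 1*8235 = 368147 - 8235 = 359912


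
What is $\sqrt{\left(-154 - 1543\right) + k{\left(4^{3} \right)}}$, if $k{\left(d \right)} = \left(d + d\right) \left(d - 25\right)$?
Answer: $\sqrt{3295} \approx 57.402$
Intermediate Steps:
$k{\left(d \right)} = 2 d \left(-25 + d\right)$
$\sqrt{\left(-154 - 1543\right) + k{\left(4^{3} \right)}} = \sqrt{\left(-154 - 1543\right) + 2 \cdot 4^{3} \left(-25 + 4^{3}\right)} = \sqrt{\left(-154 - 1543\right) + 2 \cdot 64 \left(-25 + 64\right)} = \sqrt{-1697 + 2 \cdot 64 \cdot 39} = \sqrt{-1697 + 4992} = \sqrt{3295}$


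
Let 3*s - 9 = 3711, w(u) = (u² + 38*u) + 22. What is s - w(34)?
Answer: -1230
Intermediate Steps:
w(u) = 22 + u² + 38*u
s = 1240 (s = 3 + (⅓)*3711 = 3 + 1237 = 1240)
s - w(34) = 1240 - (22 + 34² + 38*34) = 1240 - (22 + 1156 + 1292) = 1240 - 1*2470 = 1240 - 2470 = -1230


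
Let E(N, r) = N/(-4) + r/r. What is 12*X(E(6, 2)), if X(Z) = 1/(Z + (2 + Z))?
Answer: 12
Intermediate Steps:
E(N, r) = 1 - N/4 (E(N, r) = N*(-¼) + 1 = -N/4 + 1 = 1 - N/4)
X(Z) = 1/(2 + 2*Z)
12*X(E(6, 2)) = 12*(1/(2*(1 + (1 - ¼*6)))) = 12*(1/(2*(1 + (1 - 3/2)))) = 12*(1/(2*(1 - ½))) = 12*(1/(2*(½))) = 12*((½)*2) = 12*1 = 12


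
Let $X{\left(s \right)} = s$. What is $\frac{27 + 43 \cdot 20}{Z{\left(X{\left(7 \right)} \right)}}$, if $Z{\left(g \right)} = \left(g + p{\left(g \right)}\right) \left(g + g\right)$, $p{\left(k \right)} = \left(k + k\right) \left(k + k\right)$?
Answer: $\frac{887}{2842} \approx 0.3121$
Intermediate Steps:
$p{\left(k \right)} = 4 k^{2}$ ($p{\left(k \right)} = 2 k 2 k = 4 k^{2}$)
$Z{\left(g \right)} = 2 g \left(g + 4 g^{2}\right)$ ($Z{\left(g \right)} = \left(g + 4 g^{2}\right) \left(g + g\right) = \left(g + 4 g^{2}\right) 2 g = 2 g \left(g + 4 g^{2}\right)$)
$\frac{27 + 43 \cdot 20}{Z{\left(X{\left(7 \right)} \right)}} = \frac{27 + 43 \cdot 20}{7^{2} \left(2 + 8 \cdot 7\right)} = \frac{27 + 860}{49 \left(2 + 56\right)} = \frac{887}{49 \cdot 58} = \frac{887}{2842}$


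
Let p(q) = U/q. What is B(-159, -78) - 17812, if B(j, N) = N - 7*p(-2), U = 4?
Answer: -17876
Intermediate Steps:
p(q) = 4/q
B(j, N) = 14 + N (B(j, N) = N - 28/(-2) = N - 28*(-1)/2 = N - 7*(-2) = N + 14 = 14 + N)
B(-159, -78) - 17812 = (14 - 78) - 17812 = -64 - 17812 = -17876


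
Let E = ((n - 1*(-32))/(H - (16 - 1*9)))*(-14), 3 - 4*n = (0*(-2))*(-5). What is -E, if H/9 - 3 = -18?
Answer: -917/284 ≈ -3.2289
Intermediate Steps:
H = -135 (H = 27 + 9*(-18) = 27 - 162 = -135)
n = ¾ (n = ¾ - 0*(-2)*(-5)/4 = ¾ - 0*(-5) = ¾ - ¼*0 = ¾ + 0 = ¾ ≈ 0.75000)
E = 917/284 (E = ((¾ - 1*(-32))/(-135 - (16 - 1*9)))*(-14) = ((¾ + 32)/(-135 - (16 - 9)))*(-14) = (131/(4*(-135 - 1*7)))*(-14) = (131/(4*(-135 - 7)))*(-14) = ((131/4)/(-142))*(-14) = ((131/4)*(-1/142))*(-14) = -131/568*(-14) = 917/284 ≈ 3.2289)
-E = -1*917/284 = -917/284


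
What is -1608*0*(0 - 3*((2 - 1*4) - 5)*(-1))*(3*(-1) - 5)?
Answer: 0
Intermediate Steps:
-1608*0*(0 - 3*((2 - 1*4) - 5)*(-1))*(3*(-1) - 5) = -1608*0*(0 - 3*((2 - 4) - 5)*(-1))*(-3 - 5) = -1608*0*(0 - 3*(-2 - 5)*(-1))*(-8) = -1608*0*(0 - 3*(-7)*(-1))*(-8) = -1608*0*(0 + 21*(-1))*(-8) = -1608*0*(0 - 21)*(-8) = -1608*0*(-21)*(-8) = -0*(-8) = -1608*0 = 0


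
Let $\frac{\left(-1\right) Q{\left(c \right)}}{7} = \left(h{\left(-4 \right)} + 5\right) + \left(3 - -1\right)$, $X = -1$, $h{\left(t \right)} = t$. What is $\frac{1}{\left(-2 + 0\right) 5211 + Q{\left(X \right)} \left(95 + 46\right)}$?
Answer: $- \frac{1}{15357} \approx -6.5117 \cdot 10^{-5}$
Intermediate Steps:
$Q{\left(c \right)} = -35$ ($Q{\left(c \right)} = - 7 \left(\left(-4 + 5\right) + \left(3 - -1\right)\right) = - 7 \left(1 + \left(3 + 1\right)\right) = - 7 \left(1 + 4\right) = \left(-7\right) 5 = -35$)
$\frac{1}{\left(-2 + 0\right) 5211 + Q{\left(X \right)} \left(95 + 46\right)} = \frac{1}{\left(-2 + 0\right) 5211 - 35 \left(95 + 46\right)} = \frac{1}{\left(-2\right) 5211 - 4935} = \frac{1}{-10422 - 4935} = \frac{1}{-15357} = - \frac{1}{15357}$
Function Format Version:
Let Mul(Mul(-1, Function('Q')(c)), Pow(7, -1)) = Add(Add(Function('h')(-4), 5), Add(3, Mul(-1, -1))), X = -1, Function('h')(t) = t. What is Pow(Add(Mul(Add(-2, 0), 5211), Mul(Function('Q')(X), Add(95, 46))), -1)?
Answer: Rational(-1, 15357) ≈ -6.5117e-5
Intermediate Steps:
Function('Q')(c) = -35 (Function('Q')(c) = Mul(-7, Add(Add(-4, 5), Add(3, Mul(-1, -1)))) = Mul(-7, Add(1, Add(3, 1))) = Mul(-7, Add(1, 4)) = Mul(-7, 5) = -35)
Pow(Add(Mul(Add(-2, 0), 5211), Mul(Function('Q')(X), Add(95, 46))), -1) = Pow(Add(Mul(Add(-2, 0), 5211), Mul(-35, Add(95, 46))), -1) = Pow(Add(Mul(-2, 5211), Mul(-35, 141)), -1) = Pow(Add(-10422, -4935), -1) = Pow(-15357, -1) = Rational(-1, 15357)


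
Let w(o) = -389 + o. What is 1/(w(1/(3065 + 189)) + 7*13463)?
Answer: 3254/305394409 ≈ 1.0655e-5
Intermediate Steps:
1/(w(1/(3065 + 189)) + 7*13463) = 1/((-389 + 1/(3065 + 189)) + 7*13463) = 1/((-389 + 1/3254) + 94241) = 1/(-1265805/3254 + 94241) = 1/(305394409/3254) = 3254/305394409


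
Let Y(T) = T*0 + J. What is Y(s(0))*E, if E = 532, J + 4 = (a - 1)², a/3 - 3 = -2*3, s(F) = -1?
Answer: 51072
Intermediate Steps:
a = -9 (a = 9 + 3*(-2*3) = 9 + 3*(-6) = 9 - 18 = -9)
J = 96 (J = -4 + (-9 - 1)² = -4 + (-10)² = -4 + 100 = 96)
Y(T) = 96 (Y(T) = T*0 + 96 = 0 + 96 = 96)
Y(s(0))*E = 96*532 = 51072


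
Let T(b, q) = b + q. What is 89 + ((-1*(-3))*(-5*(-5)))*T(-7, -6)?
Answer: -886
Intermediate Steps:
89 + ((-1*(-3))*(-5*(-5)))*T(-7, -6) = 89 + ((-1*(-3))*(-5*(-5)))*(-7 - 6) = 89 + (3*25)*(-13) = 89 + 75*(-13) = 89 - 975 = -886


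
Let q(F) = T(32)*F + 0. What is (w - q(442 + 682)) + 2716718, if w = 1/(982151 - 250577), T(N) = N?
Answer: 1961167000501/731574 ≈ 2.6808e+6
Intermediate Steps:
w = 1/731574 ≈ 1.3669e-6
q(F) = 32*F (q(F) = 32*F + 0 = 32*F)
(w - q(442 + 682)) + 2716718 = (1/731574 - 32*(442 + 682)) + 2716718 = (1/731574 - 32*1124) + 2716718 = (1/731574 - 1*35968) + 2716718 = (1/731574 - 35968) + 2716718 = -26313253631/731574 + 2716718 = 1961167000501/731574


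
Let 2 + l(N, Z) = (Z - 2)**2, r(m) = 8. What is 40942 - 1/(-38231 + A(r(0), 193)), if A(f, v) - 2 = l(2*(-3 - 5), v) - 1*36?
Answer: 73122413/1786 ≈ 40942.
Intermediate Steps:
l(N, Z) = -2 + (-2 + Z)**2 (l(N, Z) = -2 + (Z - 2)**2 = -2 + (-2 + Z)**2)
A(f, v) = -36 + (-2 + v)**2 (A(f, v) = 2 + ((-2 + (-2 + v)**2) - 1*36) = 2 + ((-2 + (-2 + v)**2) - 36) = 2 + (-38 + (-2 + v)**2) = -36 + (-2 + v)**2)
40942 - 1/(-38231 + A(r(0), 193)) = 40942 - 1/(-38231 + (-36 + (-2 + 193)**2)) = 40942 - 1/(-38231 + (-36 + 191**2)) = 40942 - 1/(-38231 + (-36 + 36481)) = 40942 - 1/(-38231 + 36445) = 40942 - 1/(-1786) = 40942 - 1*(-1/1786) = 40942 + 1/1786 = 73122413/1786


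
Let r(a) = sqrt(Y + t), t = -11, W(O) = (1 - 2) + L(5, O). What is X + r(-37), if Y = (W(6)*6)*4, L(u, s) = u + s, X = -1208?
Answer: -1208 + sqrt(229) ≈ -1192.9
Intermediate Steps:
L(u, s) = s + u
W(O) = 4 + O (W(O) = (1 - 2) + (O + 5) = -1 + (5 + O) = 4 + O)
Y = 240 (Y = ((4 + 6)*6)*4 = (10*6)*4 = 60*4 = 240)
r(a) = sqrt(229) (r(a) = sqrt(240 - 11) = sqrt(229))
X + r(-37) = -1208 + sqrt(229)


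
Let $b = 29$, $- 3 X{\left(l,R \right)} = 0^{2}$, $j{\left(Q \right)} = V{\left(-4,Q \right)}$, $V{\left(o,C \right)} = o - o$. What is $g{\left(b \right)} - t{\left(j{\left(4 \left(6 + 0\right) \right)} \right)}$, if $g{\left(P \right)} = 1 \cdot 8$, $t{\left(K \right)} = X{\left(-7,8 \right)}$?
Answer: $8$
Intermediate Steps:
$V{\left(o,C \right)} = 0$
$j{\left(Q \right)} = 0$
$X{\left(l,R \right)} = 0$ ($X{\left(l,R \right)} = - \frac{0^{2}}{3} = \left(- \frac{1}{3}\right) 0 = 0$)
$t{\left(K \right)} = 0$
$g{\left(P \right)} = 8$
$g{\left(b \right)} - t{\left(j{\left(4 \left(6 + 0\right) \right)} \right)} = 8 - 0 = 8 + 0 = 8$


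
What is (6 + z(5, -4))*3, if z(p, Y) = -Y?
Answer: 30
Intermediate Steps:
(6 + z(5, -4))*3 = (6 - 1*(-4))*3 = (6 + 4)*3 = 10*3 = 30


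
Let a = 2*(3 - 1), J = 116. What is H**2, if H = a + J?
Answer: 14400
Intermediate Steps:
a = 4 (a = 2*2 = 4)
H = 120 (H = 4 + 116 = 120)
H**2 = 120**2 = 14400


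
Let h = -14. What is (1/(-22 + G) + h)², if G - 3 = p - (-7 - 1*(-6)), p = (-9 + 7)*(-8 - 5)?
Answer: 12321/64 ≈ 192.52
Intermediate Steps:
p = 26 (p = -2*(-13) = 26)
G = 30 (G = 3 + (26 - (-7 - 1*(-6))) = 3 + (26 - (-7 + 6)) = 3 + (26 - 1*(-1)) = 3 + (26 + 1) = 3 + 27 = 30)
(1/(-22 + G) + h)² = (1/(-22 + 30) - 14)² = (1/8 - 14)² = (⅛ - 14)² = (-111/8)² = 12321/64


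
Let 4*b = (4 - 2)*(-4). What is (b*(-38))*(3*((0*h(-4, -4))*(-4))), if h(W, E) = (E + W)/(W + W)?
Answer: 0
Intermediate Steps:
h(W, E) = (E + W)/(2*W) (h(W, E) = (E + W)/((2*W)) = (E + W)*(1/(2*W)) = (E + W)/(2*W))
b = -2 (b = ((4 - 2)*(-4))/4 = (2*(-4))/4 = (¼)*(-8) = -2)
(b*(-38))*(3*((0*h(-4, -4))*(-4))) = (-2*(-38))*(3*((0*((½)*(-4 - 4)/(-4)))*(-4))) = 76*(3*((0*((½)*(-¼)*(-8)))*(-4))) = 76*(3*((0*1)*(-4))) = 76*(3*(0*(-4))) = 76*(3*0) = 76*0 = 0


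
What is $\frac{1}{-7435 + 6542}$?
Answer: $- \frac{1}{893} \approx -0.0011198$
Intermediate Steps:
$\frac{1}{-7435 + 6542} = \frac{1}{-893} = - \frac{1}{893}$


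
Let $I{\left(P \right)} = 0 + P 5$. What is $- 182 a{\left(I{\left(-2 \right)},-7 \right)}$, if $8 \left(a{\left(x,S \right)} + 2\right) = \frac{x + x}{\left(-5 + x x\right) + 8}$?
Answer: $\frac{37947}{103} \approx 368.42$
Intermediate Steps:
$I{\left(P \right)} = 5 P$ ($I{\left(P \right)} = 0 + 5 P = 5 P$)
$a{\left(x,S \right)} = -2 + \frac{x}{4 \left(3 + x^{2}\right)}$ ($a{\left(x,S \right)} = -2 + \frac{\left(x + x\right) \frac{1}{\left(-5 + x x\right) + 8}}{8} = -2 + \frac{2 x \frac{1}{\left(-5 + x^{2}\right) + 8}}{8} = -2 + \frac{2 x \frac{1}{3 + x^{2}}}{8} = -2 + \frac{x}{4 \left(3 + x^{2}\right)}$)
$- 182 a{\left(I{\left(-2 \right)},-7 \right)} = - 182 \frac{-24 + 5 \left(-2\right) - 8 \left(5 \left(-2\right)\right)^{2}}{4 \left(3 + \left(5 \left(-2\right)\right)^{2}\right)} = - 182 \frac{-24 - 10 - 8 \left(-10\right)^{2}}{4 \left(3 + \left(-10\right)^{2}\right)} = - 182 \frac{-24 - 10 - 800}{4 \left(3 + 100\right)} = - 182 \frac{-24 - 10 - 800}{4 \cdot 103} = - 182 \cdot \frac{1}{4} \cdot \frac{1}{103} \left(-834\right) = \left(-182\right) \left(- \frac{417}{206}\right) = \frac{37947}{103}$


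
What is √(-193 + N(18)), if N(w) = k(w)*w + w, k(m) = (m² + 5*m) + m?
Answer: √7601 ≈ 87.184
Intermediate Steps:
k(m) = m² + 6*m
N(w) = w + w²*(6 + w) (N(w) = (w*(6 + w))*w + w = w²*(6 + w) + w = w + w²*(6 + w))
√(-193 + N(18)) = √(-193 + 18*(1 + 18*(6 + 18))) = √(-193 + 18*(1 + 18*24)) = √(-193 + 18*(1 + 432)) = √(-193 + 18*433) = √(-193 + 7794) = √7601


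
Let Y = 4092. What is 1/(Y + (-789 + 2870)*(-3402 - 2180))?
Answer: -1/11612050 ≈ -8.6117e-8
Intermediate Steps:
1/(Y + (-789 + 2870)*(-3402 - 2180)) = 1/(4092 + (-789 + 2870)*(-3402 - 2180)) = 1/(4092 + 2081*(-5582)) = 1/(4092 - 11616142) = 1/(-11612050) = -1/11612050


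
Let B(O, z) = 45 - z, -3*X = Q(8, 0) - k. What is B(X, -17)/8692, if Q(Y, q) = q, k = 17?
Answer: 31/4346 ≈ 0.0071330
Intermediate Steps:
X = 17/3 (X = -(0 - 1*17)/3 = -(0 - 17)/3 = -⅓*(-17) = 17/3 ≈ 5.6667)
B(X, -17)/8692 = (45 - 1*(-17))/8692 = (45 + 17)*(1/8692) = 62*(1/8692) = 31/4346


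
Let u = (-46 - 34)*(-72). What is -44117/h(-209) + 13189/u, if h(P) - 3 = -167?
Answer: 64069229/236160 ≈ 271.30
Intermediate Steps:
h(P) = -164 (h(P) = 3 - 167 = -164)
u = 5760 (u = -80*(-72) = 5760)
-44117/h(-209) + 13189/u = -44117/(-164) + 13189/5760 = -44117*(-1/164) + 13189*(1/5760) = 44117/164 + 13189/5760 = 64069229/236160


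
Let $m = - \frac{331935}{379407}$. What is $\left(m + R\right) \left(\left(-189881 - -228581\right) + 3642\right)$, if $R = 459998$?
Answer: $\frac{2463261788248614}{126469} \approx 1.9477 \cdot 10^{10}$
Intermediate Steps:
$m = - \frac{110645}{126469}$ ($m = \left(-331935\right) \frac{1}{379407} = - \frac{110645}{126469} \approx -0.87488$)
$\left(m + R\right) \left(\left(-189881 - -228581\right) + 3642\right) = \left(- \frac{110645}{126469} + 459998\right) \left(\left(-189881 - -228581\right) + 3642\right) = \frac{58175376417 \left(\left(-189881 + 228581\right) + 3642\right)}{126469} = \frac{58175376417 \left(38700 + 3642\right)}{126469} = \frac{58175376417}{126469} \cdot 42342 = \frac{2463261788248614}{126469}$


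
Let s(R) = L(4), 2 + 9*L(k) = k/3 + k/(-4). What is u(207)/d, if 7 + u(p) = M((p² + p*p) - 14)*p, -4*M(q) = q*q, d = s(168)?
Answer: 2051651438397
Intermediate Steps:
L(k) = -2/9 + k/108 (L(k) = -2/9 + (k/3 + k/(-4))/9 = -2/9 + (k*(⅓) + k*(-¼))/9 = -2/9 + (k/3 - k/4)/9 = -2/9 + (k/12)/9 = -2/9 + k/108)
s(R) = -5/27 (s(R) = -2/9 + (1/108)*4 = -2/9 + 1/27 = -5/27)
d = -5/27 ≈ -0.18519
M(q) = -q²/4 (M(q) = -q*q/4 = -q²/4)
u(p) = -7 - p*(-14 + 2*p²)²/4 (u(p) = -7 + (-((p² + p*p) - 14)²/4)*p = -7 + (-((p² + p²) - 14)²/4)*p = -7 + (-(2*p² - 14)²/4)*p = -7 + (-(-14 + 2*p²)²/4)*p = -7 - p*(-14 + 2*p²)²/4)
u(207)/d = (-7 - 1*207*(-7 + 207²)²)/(-5/27) = (-7 - 1*207*(-7 + 42849)²)*(-27/5) = (-7 - 1*207*42842²)*(-27/5) = (-7 - 1*207*1835436964)*(-27/5) = (-7 - 379935451548)*(-27/5) = -379935451555*(-27/5) = 2051651438397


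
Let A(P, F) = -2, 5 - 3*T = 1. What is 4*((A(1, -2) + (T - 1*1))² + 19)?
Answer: 784/9 ≈ 87.111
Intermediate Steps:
T = 4/3 (T = 5/3 - ⅓*1 = 5/3 - ⅓ = 4/3 ≈ 1.3333)
4*((A(1, -2) + (T - 1*1))² + 19) = 4*((-2 + (4/3 - 1*1))² + 19) = 4*((-2 + (4/3 - 1))² + 19) = 4*((-2 + ⅓)² + 19) = 4*((-5/3)² + 19) = 4*(25/9 + 19) = 4*(196/9) = 784/9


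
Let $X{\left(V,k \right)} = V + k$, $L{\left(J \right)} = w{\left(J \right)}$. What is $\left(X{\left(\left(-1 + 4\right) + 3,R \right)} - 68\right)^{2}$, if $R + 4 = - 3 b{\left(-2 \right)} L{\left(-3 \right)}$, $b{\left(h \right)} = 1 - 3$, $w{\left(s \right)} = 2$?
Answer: $2916$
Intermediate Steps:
$b{\left(h \right)} = -2$
$L{\left(J \right)} = 2$
$R = 8$ ($R = -4 + \left(-3\right) \left(-2\right) 2 = -4 + 6 \cdot 2 = -4 + 12 = 8$)
$\left(X{\left(\left(-1 + 4\right) + 3,R \right)} - 68\right)^{2} = \left(\left(\left(\left(-1 + 4\right) + 3\right) + 8\right) - 68\right)^{2} = \left(\left(\left(3 + 3\right) + 8\right) - 68\right)^{2} = \left(\left(6 + 8\right) - 68\right)^{2} = \left(14 - 68\right)^{2} = \left(-54\right)^{2} = 2916$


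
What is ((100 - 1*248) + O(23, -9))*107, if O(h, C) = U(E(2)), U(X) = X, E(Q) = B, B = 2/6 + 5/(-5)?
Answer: -47722/3 ≈ -15907.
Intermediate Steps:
B = -2/3 (B = 2*(1/6) + 5*(-1/5) = 1/3 - 1 = -2/3 ≈ -0.66667)
E(Q) = -2/3
O(h, C) = -2/3
((100 - 1*248) + O(23, -9))*107 = ((100 - 1*248) - 2/3)*107 = ((100 - 248) - 2/3)*107 = (-148 - 2/3)*107 = -446/3*107 = -47722/3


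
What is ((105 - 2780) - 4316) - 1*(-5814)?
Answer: -1177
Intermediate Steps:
((105 - 2780) - 4316) - 1*(-5814) = (-2675 - 4316) + 5814 = -6991 + 5814 = -1177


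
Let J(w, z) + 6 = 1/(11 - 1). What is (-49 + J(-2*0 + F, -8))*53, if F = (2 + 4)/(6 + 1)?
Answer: -29097/10 ≈ -2909.7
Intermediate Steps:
F = 6/7 ≈ 0.85714
J(w, z) = -59/10 (J(w, z) = -6 + 1/(11 - 1) = -6 + 1/10 = -6 + ⅒ = -59/10)
(-49 + J(-2*0 + F, -8))*53 = (-49 - 59/10)*53 = -549/10*53 = -29097/10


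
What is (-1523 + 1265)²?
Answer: 66564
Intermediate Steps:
(-1523 + 1265)² = (-258)² = 66564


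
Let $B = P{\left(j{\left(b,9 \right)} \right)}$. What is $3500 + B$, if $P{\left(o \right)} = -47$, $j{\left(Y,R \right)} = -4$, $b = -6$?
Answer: $3453$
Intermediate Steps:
$B = -47$
$3500 + B = 3500 - 47 = 3453$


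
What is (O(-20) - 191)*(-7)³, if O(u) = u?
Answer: 72373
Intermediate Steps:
(O(-20) - 191)*(-7)³ = (-20 - 191)*(-7)³ = -211*(-343) = 72373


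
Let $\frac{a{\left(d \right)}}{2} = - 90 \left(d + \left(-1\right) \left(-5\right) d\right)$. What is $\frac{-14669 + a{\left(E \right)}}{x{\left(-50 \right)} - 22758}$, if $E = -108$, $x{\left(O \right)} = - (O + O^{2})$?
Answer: $- \frac{101971}{25208} \approx -4.0452$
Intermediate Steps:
$x{\left(O \right)} = - O - O^{2}$
$a{\left(d \right)} = - 1080 d$ ($a{\left(d \right)} = 2 \left(- 90 \left(d + \left(-1\right) \left(-5\right) d\right)\right) = 2 \left(- 90 \left(d + 5 d\right)\right) = 2 \left(- 90 \cdot 6 d\right) = 2 \left(- 540 d\right) = - 1080 d$)
$\frac{-14669 + a{\left(E \right)}}{x{\left(-50 \right)} - 22758} = \frac{-14669 - -116640}{\left(-1\right) \left(-50\right) \left(1 - 50\right) - 22758} = \frac{-14669 + 116640}{\left(-1\right) \left(-50\right) \left(-49\right) - 22758} = \frac{101971}{-2450 - 22758} = \frac{101971}{-25208} = 101971 \left(- \frac{1}{25208}\right) = - \frac{101971}{25208}$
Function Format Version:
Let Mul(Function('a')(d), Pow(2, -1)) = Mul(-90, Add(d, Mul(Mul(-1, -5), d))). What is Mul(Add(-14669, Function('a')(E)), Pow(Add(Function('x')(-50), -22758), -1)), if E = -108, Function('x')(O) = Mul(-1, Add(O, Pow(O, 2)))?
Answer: Rational(-101971, 25208) ≈ -4.0452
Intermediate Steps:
Function('x')(O) = Add(Mul(-1, O), Mul(-1, Pow(O, 2)))
Function('a')(d) = Mul(-1080, d) (Function('a')(d) = Mul(2, Mul(-90, Add(d, Mul(Mul(-1, -5), d)))) = Mul(2, Mul(-90, Add(d, Mul(5, d)))) = Mul(2, Mul(-90, Mul(6, d))) = Mul(2, Mul(-540, d)) = Mul(-1080, d))
Mul(Add(-14669, Function('a')(E)), Pow(Add(Function('x')(-50), -22758), -1)) = Mul(Add(-14669, Mul(-1080, -108)), Pow(Add(Mul(-1, -50, Add(1, -50)), -22758), -1)) = Mul(Add(-14669, 116640), Pow(Add(Mul(-1, -50, -49), -22758), -1)) = Mul(101971, Pow(Add(-2450, -22758), -1)) = Mul(101971, Pow(-25208, -1)) = Mul(101971, Rational(-1, 25208)) = Rational(-101971, 25208)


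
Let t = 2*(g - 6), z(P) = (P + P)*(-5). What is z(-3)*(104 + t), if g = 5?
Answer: 3060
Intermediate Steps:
z(P) = -10*P (z(P) = (2*P)*(-5) = -10*P)
t = -2 (t = 2*(5 - 6) = 2*(-1) = -2)
z(-3)*(104 + t) = (-10*(-3))*(104 - 2) = 30*102 = 3060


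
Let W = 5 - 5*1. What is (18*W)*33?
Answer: 0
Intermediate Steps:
W = 0 (W = 5 - 5 = 0)
(18*W)*33 = (18*0)*33 = 0*33 = 0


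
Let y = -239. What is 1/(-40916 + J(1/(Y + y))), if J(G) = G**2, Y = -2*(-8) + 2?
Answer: -48841/1998378355 ≈ -2.4440e-5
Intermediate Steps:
Y = 18 (Y = 16 + 2 = 18)
1/(-40916 + J(1/(Y + y))) = 1/(-40916 + (1/(18 - 239))**2) = 1/(-40916 + (1/(-221))**2) = 1/(-40916 + (-1/221)**2) = 1/(-40916 + 1/48841) = 1/(-1998378355/48841) = -48841/1998378355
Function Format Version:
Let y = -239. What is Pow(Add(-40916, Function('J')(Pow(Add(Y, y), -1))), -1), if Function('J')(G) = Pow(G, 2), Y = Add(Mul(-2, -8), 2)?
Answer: Rational(-48841, 1998378355) ≈ -2.4440e-5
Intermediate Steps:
Y = 18 (Y = Add(16, 2) = 18)
Pow(Add(-40916, Function('J')(Pow(Add(Y, y), -1))), -1) = Pow(Add(-40916, Pow(Pow(Add(18, -239), -1), 2)), -1) = Pow(Add(-40916, Pow(Pow(-221, -1), 2)), -1) = Pow(Add(-40916, Pow(Rational(-1, 221), 2)), -1) = Pow(Add(-40916, Rational(1, 48841)), -1) = Pow(Rational(-1998378355, 48841), -1) = Rational(-48841, 1998378355)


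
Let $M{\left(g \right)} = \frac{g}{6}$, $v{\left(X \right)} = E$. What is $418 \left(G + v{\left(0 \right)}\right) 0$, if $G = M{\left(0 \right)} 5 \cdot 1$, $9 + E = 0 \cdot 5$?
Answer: $0$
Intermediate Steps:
$E = -9$ ($E = -9 + 0 \cdot 5 = -9 + 0 = -9$)
$v{\left(X \right)} = -9$
$M{\left(g \right)} = \frac{g}{6}$ ($M{\left(g \right)} = g \frac{1}{6} = \frac{g}{6}$)
$G = 0$ ($G = \frac{1}{6} \cdot 0 \cdot 5 \cdot 1 = 0 \cdot 5 \cdot 1 = 0 \cdot 1 = 0$)
$418 \left(G + v{\left(0 \right)}\right) 0 = 418 \left(0 - 9\right) 0 = 418 \left(\left(-9\right) 0\right) = 418 \cdot 0 = 0$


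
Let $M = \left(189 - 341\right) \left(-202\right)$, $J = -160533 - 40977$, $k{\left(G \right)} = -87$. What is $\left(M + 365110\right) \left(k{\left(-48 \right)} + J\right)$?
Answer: $-79794914958$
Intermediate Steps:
$J = -201510$
$M = 30704$ ($M = \left(-152\right) \left(-202\right) = 30704$)
$\left(M + 365110\right) \left(k{\left(-48 \right)} + J\right) = \left(30704 + 365110\right) \left(-87 - 201510\right) = 395814 \left(-201597\right) = -79794914958$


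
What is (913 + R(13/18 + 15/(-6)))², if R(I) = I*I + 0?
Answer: 5506975681/6561 ≈ 8.3935e+5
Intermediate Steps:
R(I) = I² (R(I) = I² + 0 = I²)
(913 + R(13/18 + 15/(-6)))² = (913 + (13/18 + 15/(-6))²)² = (913 + (13*(1/18) + 15*(-⅙))²)² = (913 + (13/18 - 5/2)²)² = (913 + (-16/9)²)² = (913 + 256/81)² = (74209/81)² = 5506975681/6561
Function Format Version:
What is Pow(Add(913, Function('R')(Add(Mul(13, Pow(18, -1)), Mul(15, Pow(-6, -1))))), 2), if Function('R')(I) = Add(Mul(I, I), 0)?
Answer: Rational(5506975681, 6561) ≈ 8.3935e+5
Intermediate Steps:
Function('R')(I) = Pow(I, 2) (Function('R')(I) = Add(Pow(I, 2), 0) = Pow(I, 2))
Pow(Add(913, Function('R')(Add(Mul(13, Pow(18, -1)), Mul(15, Pow(-6, -1))))), 2) = Pow(Add(913, Pow(Add(Mul(13, Pow(18, -1)), Mul(15, Pow(-6, -1))), 2)), 2) = Pow(Add(913, Pow(Add(Mul(13, Rational(1, 18)), Mul(15, Rational(-1, 6))), 2)), 2) = Pow(Add(913, Pow(Add(Rational(13, 18), Rational(-5, 2)), 2)), 2) = Pow(Add(913, Pow(Rational(-16, 9), 2)), 2) = Pow(Add(913, Rational(256, 81)), 2) = Pow(Rational(74209, 81), 2) = Rational(5506975681, 6561)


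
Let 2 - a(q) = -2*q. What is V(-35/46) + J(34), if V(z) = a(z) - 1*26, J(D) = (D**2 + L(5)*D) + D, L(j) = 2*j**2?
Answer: 65883/23 ≈ 2864.5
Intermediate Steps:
a(q) = 2 + 2*q (a(q) = 2 - (-2)*q = 2 + 2*q)
J(D) = D**2 + 51*D (J(D) = (D**2 + (2*5**2)*D) + D = (D**2 + (2*25)*D) + D = (D**2 + 50*D) + D = D**2 + 51*D)
V(z) = -24 + 2*z (V(z) = (2 + 2*z) - 1*26 = (2 + 2*z) - 26 = -24 + 2*z)
V(-35/46) + J(34) = (-24 + 2*(-35/46)) + 34*(51 + 34) = (-24 + 2*(-35*1/46)) + 34*85 = (-24 + 2*(-35/46)) + 2890 = (-24 - 35/23) + 2890 = -587/23 + 2890 = 65883/23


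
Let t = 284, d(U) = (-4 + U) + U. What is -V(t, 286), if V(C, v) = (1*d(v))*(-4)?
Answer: 2272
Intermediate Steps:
d(U) = -4 + 2*U
V(C, v) = 16 - 8*v (V(C, v) = (1*(-4 + 2*v))*(-4) = (-4 + 2*v)*(-4) = 16 - 8*v)
-V(t, 286) = -(16 - 8*286) = -(16 - 2288) = -1*(-2272) = 2272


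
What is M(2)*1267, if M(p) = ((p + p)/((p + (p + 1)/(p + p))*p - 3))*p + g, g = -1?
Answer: 13937/5 ≈ 2787.4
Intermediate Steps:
M(p) = -1 + 2*p**2/(-3 + p*(p + (1 + p)/(2*p))) (M(p) = ((p + p)/((p + (p + 1)/(p + p))*p - 3))*p - 1 = ((2*p)/((p + (1 + p)/((2*p)))*p - 3))*p - 1 = ((2*p)/((p + (1 + p)*(1/(2*p)))*p - 3))*p - 1 = ((2*p)/((p + (1 + p)/(2*p))*p - 3))*p - 1 = ((2*p)/(p*(p + (1 + p)/(2*p)) - 3))*p - 1 = ((2*p)/(-3 + p*(p + (1 + p)/(2*p))))*p - 1 = (2*p/(-3 + p*(p + (1 + p)/(2*p))))*p - 1 = 2*p**2/(-3 + p*(p + (1 + p)/(2*p))) - 1 = -1 + 2*p**2/(-3 + p*(p + (1 + p)/(2*p))))
M(2)*1267 = ((5 - 1*2 + 2*2**2)/(-5 + 2 + 2*2**2))*1267 = ((5 - 2 + 2*4)/(-5 + 2 + 2*4))*1267 = ((5 - 2 + 8)/(-5 + 2 + 8))*1267 = (11/5)*1267 = 13937/5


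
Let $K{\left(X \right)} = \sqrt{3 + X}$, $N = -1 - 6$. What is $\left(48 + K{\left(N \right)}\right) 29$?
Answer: $1392 + 58 i \approx 1392.0 + 58.0 i$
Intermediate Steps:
$N = -7$ ($N = -1 - 6 = -7$)
$\left(48 + K{\left(N \right)}\right) 29 = \left(48 + \sqrt{3 - 7}\right) 29 = \left(48 + \sqrt{-4}\right) 29 = \left(48 + 2 i\right) 29 = 1392 + 58 i$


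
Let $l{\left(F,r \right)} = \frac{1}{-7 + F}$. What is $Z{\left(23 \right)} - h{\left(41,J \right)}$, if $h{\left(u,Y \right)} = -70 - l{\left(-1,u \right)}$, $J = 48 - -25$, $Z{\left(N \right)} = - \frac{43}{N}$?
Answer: $\frac{12513}{184} \approx 68.005$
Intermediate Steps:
$J = 73$ ($J = 48 + 25 = 73$)
$h{\left(u,Y \right)} = - \frac{559}{8}$ ($h{\left(u,Y \right)} = -70 - \frac{1}{-7 - 1} = -70 - \frac{1}{-8} = -70 - - \frac{1}{8} = -70 + \frac{1}{8} = - \frac{559}{8}$)
$Z{\left(23 \right)} - h{\left(41,J \right)} = - \frac{43}{23} - - \frac{559}{8} = \left(-43\right) \frac{1}{23} + \frac{559}{8} = - \frac{43}{23} + \frac{559}{8} = \frac{12513}{184}$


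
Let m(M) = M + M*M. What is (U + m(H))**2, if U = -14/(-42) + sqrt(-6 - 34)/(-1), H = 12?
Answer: 219601/9 - 1876*I*sqrt(10)/3 ≈ 24400.0 - 1977.5*I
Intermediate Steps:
m(M) = M + M**2
U = 1/3 - 2*I*sqrt(10) (U = -14*(-1/42) + sqrt(-40)*(-1) = 1/3 + (2*I*sqrt(10))*(-1) = 1/3 - 2*I*sqrt(10) ≈ 0.33333 - 6.3246*I)
(U + m(H))**2 = ((1/3 - 2*I*sqrt(10)) + 12*(1 + 12))**2 = ((1/3 - 2*I*sqrt(10)) + 12*13)**2 = ((1/3 - 2*I*sqrt(10)) + 156)**2 = (469/3 - 2*I*sqrt(10))**2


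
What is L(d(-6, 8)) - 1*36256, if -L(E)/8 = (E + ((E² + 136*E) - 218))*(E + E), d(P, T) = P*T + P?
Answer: -4097056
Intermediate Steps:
d(P, T) = P + P*T
L(E) = -16*E*(-218 + E² + 137*E) (L(E) = -8*(E + ((E² + 136*E) - 218))*(E + E) = -8*(E + (-218 + E² + 136*E))*2*E = -8*(-218 + E² + 137*E)*2*E = -16*E*(-218 + E² + 137*E))
L(d(-6, 8)) - 1*36256 = 16*(-6*(1 + 8))*(218 - (-6*(1 + 8))² - (-822)*(1 + 8)) - 1*36256 = 16*(-6*9)*(218 - (-6*9)² - (-822)*9) - 36256 = 16*(-54)*(218 - 1*(-54)² - 137*(-54)) - 36256 = 16*(-54)*(218 - 1*2916 + 7398) - 36256 = 16*(-54)*(218 - 2916 + 7398) - 36256 = 16*(-54)*4700 - 36256 = -4060800 - 36256 = -4097056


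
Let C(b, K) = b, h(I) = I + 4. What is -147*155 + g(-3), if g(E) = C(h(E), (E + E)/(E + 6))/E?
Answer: -68356/3 ≈ -22785.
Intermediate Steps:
h(I) = 4 + I
g(E) = (4 + E)/E
-147*155 + g(-3) = -147*155 + (4 - 3)/(-3) = -22785 - 1/3*1 = -22785 - 1/3 = -68356/3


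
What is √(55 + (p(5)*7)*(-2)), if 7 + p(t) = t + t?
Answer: √13 ≈ 3.6056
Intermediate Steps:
p(t) = -7 + 2*t (p(t) = -7 + (t + t) = -7 + 2*t)
√(55 + (p(5)*7)*(-2)) = √(55 + ((-7 + 2*5)*7)*(-2)) = √(55 + ((-7 + 10)*7)*(-2)) = √(55 + (3*7)*(-2)) = √(55 + 21*(-2)) = √(55 - 42) = √13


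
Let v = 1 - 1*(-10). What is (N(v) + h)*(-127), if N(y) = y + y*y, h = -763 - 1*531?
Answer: 147574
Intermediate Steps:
h = -1294 (h = -763 - 531 = -1294)
v = 11 (v = 1 + 10 = 11)
N(y) = y + y²
(N(v) + h)*(-127) = (11*(1 + 11) - 1294)*(-127) = (11*12 - 1294)*(-127) = (132 - 1294)*(-127) = -1162*(-127) = 147574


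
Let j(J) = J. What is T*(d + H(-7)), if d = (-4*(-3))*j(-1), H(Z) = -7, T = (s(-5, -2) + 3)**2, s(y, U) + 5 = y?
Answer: -931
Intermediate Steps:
s(y, U) = -5 + y
T = 49 (T = ((-5 - 5) + 3)**2 = (-10 + 3)**2 = (-7)**2 = 49)
d = -12 (d = -4*(-3)*(-1) = 12*(-1) = -12)
T*(d + H(-7)) = 49*(-12 - 7) = 49*(-19) = -931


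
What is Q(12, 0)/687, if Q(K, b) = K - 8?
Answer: 4/687 ≈ 0.0058224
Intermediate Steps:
Q(K, b) = -8 + K
Q(12, 0)/687 = (-8 + 12)/687 = (1/687)*4 = 4/687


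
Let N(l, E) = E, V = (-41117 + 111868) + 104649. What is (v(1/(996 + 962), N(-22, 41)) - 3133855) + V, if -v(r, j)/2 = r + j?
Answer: -2896407724/979 ≈ -2.9585e+6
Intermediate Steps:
V = 175400 (V = 70751 + 104649 = 175400)
v(r, j) = -2*j - 2*r (v(r, j) = -2*(r + j) = -2*(j + r) = -2*j - 2*r)
(v(1/(996 + 962), N(-22, 41)) - 3133855) + V = ((-2*41 - 2/(996 + 962)) - 3133855) + 175400 = ((-82 - 2/1958) - 3133855) + 175400 = ((-82 - 2*1/1958) - 3133855) + 175400 = ((-82 - 1/979) - 3133855) + 175400 = (-80279/979 - 3133855) + 175400 = -3068124324/979 + 175400 = -2896407724/979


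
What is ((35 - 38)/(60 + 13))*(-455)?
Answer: 1365/73 ≈ 18.699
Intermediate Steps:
((35 - 38)/(60 + 13))*(-455) = -3/73*(-455) = 1365/73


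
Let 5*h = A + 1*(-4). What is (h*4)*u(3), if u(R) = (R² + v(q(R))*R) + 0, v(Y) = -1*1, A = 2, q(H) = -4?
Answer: -48/5 ≈ -9.6000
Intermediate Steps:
v(Y) = -1
h = -⅖ (h = (2 + 1*(-4))/5 = (2 - 4)/5 = (⅕)*(-2) = -⅖ ≈ -0.40000)
u(R) = R² - R (u(R) = (R² - R) + 0 = R² - R)
(h*4)*u(3) = (-⅖*4)*(3*(-1 + 3)) = -24*2/5 = -8/5*6 = -48/5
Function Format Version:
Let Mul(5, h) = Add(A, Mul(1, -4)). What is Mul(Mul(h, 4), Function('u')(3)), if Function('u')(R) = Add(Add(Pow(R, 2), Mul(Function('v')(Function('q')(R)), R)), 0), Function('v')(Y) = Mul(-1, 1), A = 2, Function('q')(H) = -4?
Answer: Rational(-48, 5) ≈ -9.6000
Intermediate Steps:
Function('v')(Y) = -1
h = Rational(-2, 5) (h = Mul(Rational(1, 5), Add(2, Mul(1, -4))) = Mul(Rational(1, 5), Add(2, -4)) = Mul(Rational(1, 5), -2) = Rational(-2, 5) ≈ -0.40000)
Function('u')(R) = Add(Pow(R, 2), Mul(-1, R)) (Function('u')(R) = Add(Add(Pow(R, 2), Mul(-1, R)), 0) = Add(Pow(R, 2), Mul(-1, R)))
Mul(Mul(h, 4), Function('u')(3)) = Mul(Mul(Rational(-2, 5), 4), Mul(3, Add(-1, 3))) = Mul(Rational(-8, 5), Mul(3, 2)) = Mul(Rational(-8, 5), 6) = Rational(-48, 5)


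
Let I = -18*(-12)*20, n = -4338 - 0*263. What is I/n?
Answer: -240/241 ≈ -0.99585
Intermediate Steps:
n = -4338 (n = -4338 - 1*0 = -4338 + 0 = -4338)
I = 4320 (I = 216*20 = 4320)
I/n = 4320/(-4338) = 4320*(-1/4338) = -240/241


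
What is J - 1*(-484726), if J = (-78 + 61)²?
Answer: 485015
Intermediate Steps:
J = 289 (J = (-17)² = 289)
J - 1*(-484726) = 289 - 1*(-484726) = 289 + 484726 = 485015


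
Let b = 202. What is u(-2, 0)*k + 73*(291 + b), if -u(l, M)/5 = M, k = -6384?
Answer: 35989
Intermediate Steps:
u(l, M) = -5*M
u(-2, 0)*k + 73*(291 + b) = -5*0*(-6384) + 73*(291 + 202) = 0*(-6384) + 73*493 = 0 + 35989 = 35989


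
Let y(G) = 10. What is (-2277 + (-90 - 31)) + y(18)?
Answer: -2388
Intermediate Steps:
(-2277 + (-90 - 31)) + y(18) = (-2277 + (-90 - 31)) + 10 = (-2277 - 121) + 10 = -2398 + 10 = -2388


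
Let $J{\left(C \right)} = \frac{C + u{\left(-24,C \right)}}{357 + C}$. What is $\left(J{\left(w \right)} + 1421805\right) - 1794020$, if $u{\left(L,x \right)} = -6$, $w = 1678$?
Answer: $- \frac{68859623}{185} \approx -3.7221 \cdot 10^{5}$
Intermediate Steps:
$J{\left(C \right)} = \frac{-6 + C}{357 + C}$ ($J{\left(C \right)} = \frac{C - 6}{357 + C} = \frac{-6 + C}{357 + C}$)
$\left(J{\left(w \right)} + 1421805\right) - 1794020 = \left(\frac{-6 + 1678}{357 + 1678} + 1421805\right) - 1794020 = \left(\frac{1}{2035} \cdot 1672 + 1421805\right) - 1794020 = \left(\frac{152}{185} + 1421805\right) - 1794020 = \frac{263034077}{185} - 1794020 = - \frac{68859623}{185}$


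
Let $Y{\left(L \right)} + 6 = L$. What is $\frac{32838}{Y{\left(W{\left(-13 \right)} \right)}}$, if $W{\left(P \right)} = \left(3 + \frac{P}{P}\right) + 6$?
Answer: $\frac{16419}{2} \approx 8209.5$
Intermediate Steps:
$W{\left(P \right)} = 10$ ($W{\left(P \right)} = \left(3 + 1\right) + 6 = 4 + 6 = 10$)
$Y{\left(L \right)} = -6 + L$
$\frac{32838}{Y{\left(W{\left(-13 \right)} \right)}} = \frac{32838}{-6 + 10} = \frac{32838}{4} = 32838 \cdot \frac{1}{4} = \frac{16419}{2}$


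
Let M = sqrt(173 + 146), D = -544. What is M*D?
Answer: -544*sqrt(319) ≈ -9716.2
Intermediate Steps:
M = sqrt(319) ≈ 17.861
M*D = sqrt(319)*(-544) = -544*sqrt(319)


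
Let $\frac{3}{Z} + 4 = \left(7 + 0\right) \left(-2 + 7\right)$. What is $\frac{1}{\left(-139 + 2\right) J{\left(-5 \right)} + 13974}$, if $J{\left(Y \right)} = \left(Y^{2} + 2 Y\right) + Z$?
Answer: $\frac{31}{369078} \approx 8.3993 \cdot 10^{-5}$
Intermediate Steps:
$Z = \frac{3}{31}$ ($Z = \frac{3}{-4 + \left(7 + 0\right) \left(-2 + 7\right)} = \frac{3}{-4 + 7 \cdot 5} = \frac{3}{-4 + 35} = \frac{3}{31} \approx 0.096774$)
$J{\left(Y \right)} = \frac{3}{31} + Y^{2} + 2 Y$ ($J{\left(Y \right)} = \left(Y^{2} + 2 Y\right) + \frac{3}{31} = \frac{3}{31} + Y^{2} + 2 Y$)
$\frac{1}{\left(-139 + 2\right) J{\left(-5 \right)} + 13974} = \frac{1}{\left(-139 + 2\right) \left(\frac{3}{31} + \left(-5\right)^{2} + 2 \left(-5\right)\right) + 13974} = \frac{1}{- 137 \left(\frac{3}{31} + 25 - 10\right) + 13974} = \frac{1}{\left(-137\right) \frac{468}{31} + 13974} = \frac{1}{- \frac{64116}{31} + 13974} = \frac{1}{\frac{369078}{31}} = \frac{31}{369078}$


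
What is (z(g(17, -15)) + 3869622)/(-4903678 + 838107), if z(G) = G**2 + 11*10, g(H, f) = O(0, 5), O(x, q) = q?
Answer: -3869757/4065571 ≈ -0.95184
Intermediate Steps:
g(H, f) = 5
z(G) = 110 + G**2 (z(G) = G**2 + 110 = 110 + G**2)
(z(g(17, -15)) + 3869622)/(-4903678 + 838107) = ((110 + 5**2) + 3869622)/(-4903678 + 838107) = ((110 + 25) + 3869622)/(-4065571) = (135 + 3869622)*(-1/4065571) = 3869757*(-1/4065571) = -3869757/4065571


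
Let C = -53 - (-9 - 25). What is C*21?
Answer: -399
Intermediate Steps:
C = -19 (C = -53 - 1*(-34) = -53 + 34 = -19)
C*21 = -19*21 = -399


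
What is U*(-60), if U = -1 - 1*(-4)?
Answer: -180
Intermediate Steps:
U = 3 (U = -1 + 4 = 3)
U*(-60) = 3*(-60) = -180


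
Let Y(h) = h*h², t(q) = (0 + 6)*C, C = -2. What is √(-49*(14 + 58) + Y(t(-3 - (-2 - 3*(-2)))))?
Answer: 6*I*√146 ≈ 72.498*I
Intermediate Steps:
t(q) = -12 (t(q) = (0 + 6)*(-2) = 6*(-2) = -12)
Y(h) = h³
√(-49*(14 + 58) + Y(t(-3 - (-2 - 3*(-2))))) = √(-49*(14 + 58) + (-12)³) = √(-49*72 - 1728) = √(-3528 - 1728) = √(-5256) = 6*I*√146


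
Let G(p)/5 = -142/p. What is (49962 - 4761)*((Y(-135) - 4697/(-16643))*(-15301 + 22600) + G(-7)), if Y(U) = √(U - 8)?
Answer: 1034693424141/10591 + 329922099*I*√143 ≈ 9.7695e+7 + 3.9453e+9*I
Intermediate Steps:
Y(U) = √(-8 + U)
G(p) = -710/p (G(p) = 5*(-142/p) = -710/p)
(49962 - 4761)*((Y(-135) - 4697/(-16643))*(-15301 + 22600) + G(-7)) = (49962 - 4761)*((√(-8 - 135) - 4697/(-16643))*(-15301 + 22600) - 710/(-7)) = 45201*((√(-143) - 4697*(-1/16643))*7299 - 710*(-⅐)) = 45201*((I*√143 + 427/1513)*7299 + 710/7) = 45201*((427/1513 + I*√143)*7299 + 710/7) = 45201*((3116673/1513 + 7299*I*√143) + 710/7) = 45201*(22890941/10591 + 7299*I*√143) = 1034693424141/10591 + 329922099*I*√143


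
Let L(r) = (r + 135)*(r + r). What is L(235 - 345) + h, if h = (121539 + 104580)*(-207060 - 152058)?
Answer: -81203408542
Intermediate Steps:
L(r) = 2*r*(135 + r) (L(r) = (135 + r)*(2*r) = 2*r*(135 + r))
h = -81203403042 (h = 226119*(-359118) = -81203403042)
L(235 - 345) + h = 2*(235 - 345)*(135 + (235 - 345)) - 81203403042 = 2*(-110)*(135 - 110) - 81203403042 = 2*(-110)*25 - 81203403042 = -5500 - 81203403042 = -81203408542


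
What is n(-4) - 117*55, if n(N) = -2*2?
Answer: -6439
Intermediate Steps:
n(N) = -4
n(-4) - 117*55 = -4 - 117*55 = -4 - 6435 = -6439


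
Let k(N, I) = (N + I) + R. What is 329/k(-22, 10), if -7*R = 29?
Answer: -2303/113 ≈ -20.381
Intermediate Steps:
R = -29/7 (R = -⅐*29 = -29/7 ≈ -4.1429)
k(N, I) = -29/7 + I + N (k(N, I) = (N + I) - 29/7 = (I + N) - 29/7 = -29/7 + I + N)
329/k(-22, 10) = 329/(-29/7 + 10 - 22) = 329/(-113/7) = 329*(-7/113) = -2303/113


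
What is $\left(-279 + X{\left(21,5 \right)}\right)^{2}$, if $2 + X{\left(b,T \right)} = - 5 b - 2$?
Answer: $150544$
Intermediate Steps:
$X{\left(b,T \right)} = -4 - 5 b$ ($X{\left(b,T \right)} = -2 - \left(2 + 5 b\right) = -4 - 5 b$)
$\left(-279 + X{\left(21,5 \right)}\right)^{2} = \left(-279 - 109\right)^{2} = \left(-388\right)^{2} = 150544$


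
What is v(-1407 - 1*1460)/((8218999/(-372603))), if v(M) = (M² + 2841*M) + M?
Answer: -26706320025/8218999 ≈ -3249.3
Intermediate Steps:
v(M) = M² + 2842*M
v(-1407 - 1*1460)/((8218999/(-372603))) = ((-1407 - 1*1460)*(2842 + (-1407 - 1*1460)))/((8218999/(-372603))) = ((-1407 - 1460)*(2842 + (-1407 - 1460)))/((8218999*(-1/372603))) = (-2867*(2842 - 2867))/(-8218999/372603) = -2867*(-25)*(-372603/8218999) = 71675*(-372603/8218999) = -26706320025/8218999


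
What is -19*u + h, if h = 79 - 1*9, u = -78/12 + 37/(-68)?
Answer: 13861/68 ≈ 203.84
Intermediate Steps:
u = -479/68 (u = -78*1/12 + 37*(-1/68) = -13/2 - 37/68 = -479/68 ≈ -7.0441)
h = 70 (h = 79 - 9 = 70)
-19*u + h = -19*(-479/68) + 70 = 9101/68 + 70 = 13861/68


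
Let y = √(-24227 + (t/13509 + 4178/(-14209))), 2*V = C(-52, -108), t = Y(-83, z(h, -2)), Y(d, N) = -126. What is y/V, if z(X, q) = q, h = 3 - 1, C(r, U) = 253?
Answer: 6*I*√1224477984098165147/5395910377 ≈ 1.2304*I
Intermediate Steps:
h = 2
t = -126
V = 253/2 (V = (½)*253 = 253/2 ≈ 126.50)
y = 3*I*√1224477984098165147/21327709 (y = √(-24227 + (-126/13509 + 4178/(-14209))) = √(-24227 + (-126*1/13509 + 4178*(-1/14209))) = √(-24227 + (-14/1501 - 4178/14209)) = √(-24227 - 6470104/21327709) = √(-516712876047/21327709) = 3*I*√1224477984098165147/21327709 ≈ 155.65*I)
y/V = (3*I*√1224477984098165147/21327709)/(253/2) = (3*I*√1224477984098165147/21327709)*(2/253) = 6*I*√1224477984098165147/5395910377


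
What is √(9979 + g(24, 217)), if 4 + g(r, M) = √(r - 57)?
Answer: √(9975 + I*√33) ≈ 99.875 + 0.0288*I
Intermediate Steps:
g(r, M) = -4 + √(-57 + r) (g(r, M) = -4 + √(r - 57) = -4 + √(-57 + r))
√(9979 + g(24, 217)) = √(9979 + (-4 + √(-57 + 24))) = √(9979 + (-4 + √(-33))) = √(9979 + (-4 + I*√33)) = √(9975 + I*√33)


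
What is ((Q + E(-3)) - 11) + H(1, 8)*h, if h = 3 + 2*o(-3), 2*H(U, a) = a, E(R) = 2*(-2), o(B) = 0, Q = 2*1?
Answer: -1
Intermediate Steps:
Q = 2
E(R) = -4
H(U, a) = a/2
h = 3 (h = 3 + 2*0 = 3 + 0 = 3)
((Q + E(-3)) - 11) + H(1, 8)*h = ((2 - 4) - 11) + ((1/2)*8)*3 = (-2 - 11) + 4*3 = -13 + 12 = -1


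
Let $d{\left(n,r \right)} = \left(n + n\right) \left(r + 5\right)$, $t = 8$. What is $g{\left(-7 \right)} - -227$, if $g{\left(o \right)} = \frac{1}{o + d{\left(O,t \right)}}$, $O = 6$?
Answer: $\frac{33824}{149} \approx 227.01$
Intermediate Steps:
$d{\left(n,r \right)} = 2 n \left(5 + r\right)$
$g{\left(o \right)} = \frac{1}{156 + o}$ ($g{\left(o \right)} = \frac{1}{o + 2 \cdot 6 \left(5 + 8\right)} = \frac{1}{o + 2 \cdot 6 \cdot 13} = \frac{1}{o + 156} = \frac{1}{156 + o}$)
$g{\left(-7 \right)} - -227 = \frac{1}{156 - 7} - -227 = \frac{1}{149} + 227 = \frac{33824}{149}$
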